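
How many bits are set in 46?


0b101110 has 4 set bits

4


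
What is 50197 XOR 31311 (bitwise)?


0b1100010000010101 ^ 0b111101001001111 = 0b1011111001011010 = 48730

48730


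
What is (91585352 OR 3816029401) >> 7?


Step 1: 91585352 | 3816029401 = 3883401177
Step 2: 3883401177 >> 7 = 30339071

30339071


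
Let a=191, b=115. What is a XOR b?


191 ^ 115 = 204

204


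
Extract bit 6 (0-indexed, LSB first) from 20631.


0b101000010010111, position 6 = 0

0


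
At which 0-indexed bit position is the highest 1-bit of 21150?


0b101001010011110. Highest set bit at position 14

14


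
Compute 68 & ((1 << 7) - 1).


68 & 127 = 68

68


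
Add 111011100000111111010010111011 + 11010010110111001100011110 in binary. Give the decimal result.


111011100000111111010010111011 + 11010010110111001100011110 = 111110110011110110011111011001 = 1053779929

1053779929


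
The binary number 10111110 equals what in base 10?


10111110 in decimal = 190

190


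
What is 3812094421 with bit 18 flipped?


3812094421 ^ (1 << 18) = 3812094421 ^ 262144 = 3811832277

3811832277


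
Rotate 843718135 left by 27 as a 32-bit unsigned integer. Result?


Rotate 0b110010010010100001110111110111 left by 27 (32-bit) = 0b10111001100100100101000011101111 = 3113373935

3113373935


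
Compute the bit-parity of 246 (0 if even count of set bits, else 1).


0b11110110 has 6 ones => parity 0

0


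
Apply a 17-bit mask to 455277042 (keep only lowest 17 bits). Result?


455277042 & 131071 = 63986

63986


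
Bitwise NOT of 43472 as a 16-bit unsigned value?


~0b1010100111010000 = 0b101011000101111 = 22063 (16-bit unsigned)

22063


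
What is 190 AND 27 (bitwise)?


0b10111110 & 0b11011 = 0b11010 = 26

26


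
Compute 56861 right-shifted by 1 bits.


0b1101111000011101 >> 1 = 0b110111100001110 = 28430

28430


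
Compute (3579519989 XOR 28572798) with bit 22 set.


Step 1: 3579519989 ^ 28572798 = 3572031371
Step 2: 3572031371 | (1 << 22) = 3572031371 | 4194304 = 3572031371

3572031371


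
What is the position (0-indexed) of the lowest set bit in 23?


0b10111. Lowest set bit at position 0

0


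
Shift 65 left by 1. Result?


0b1000001 << 1 = 0b10000010 = 130

130


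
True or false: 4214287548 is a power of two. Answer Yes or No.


0b11111011001100001110110010111100. Multiple bits set => No

No


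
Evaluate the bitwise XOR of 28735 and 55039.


0b111000000111111 ^ 0b1101011011111111 = 0b1010011011000000 = 42688

42688


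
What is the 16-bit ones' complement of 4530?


4530 ^ 65535 = 61005

61005


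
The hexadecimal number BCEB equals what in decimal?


BCEB hex = 48363 decimal

48363


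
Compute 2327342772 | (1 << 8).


2327342772 | (1 << 8) = 2327342772 | 256 = 2327343028

2327343028


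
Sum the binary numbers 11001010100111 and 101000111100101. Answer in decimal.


11001010100111 + 101000111100101 = 1000010010001100 = 33932

33932


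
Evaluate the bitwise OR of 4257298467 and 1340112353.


0b11111101110000010011100000100011 | 0b1001111111000000111110111100001 = 0b11111111111000010111110111100011 = 4292967907

4292967907


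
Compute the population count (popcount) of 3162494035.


0b10111100011111111101010001010011 has 20 set bits

20


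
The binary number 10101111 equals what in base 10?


10101111 in decimal = 175

175


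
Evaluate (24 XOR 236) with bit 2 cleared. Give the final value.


Step 1: 24 ^ 236 = 244
Step 2: 244 & ~(1 << 2) = 240

240


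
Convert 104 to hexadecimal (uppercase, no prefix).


104 = 68 hex

68


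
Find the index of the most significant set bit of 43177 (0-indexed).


0b1010100010101001. Highest set bit at position 15

15


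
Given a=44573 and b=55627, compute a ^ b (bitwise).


44573 ^ 55627 = 30550

30550


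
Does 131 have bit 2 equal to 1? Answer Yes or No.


0b10000011, bit 2 = 0. No

No


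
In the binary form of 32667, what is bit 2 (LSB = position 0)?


0b111111110011011, position 2 = 0

0


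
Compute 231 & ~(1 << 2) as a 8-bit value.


231 & ~(1 << 2) = 227

227


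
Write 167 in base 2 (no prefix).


167 = 10100111 in binary

10100111


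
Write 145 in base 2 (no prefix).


145 = 10010001 in binary

10010001


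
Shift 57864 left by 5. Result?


0b1110001000001000 << 5 = 0b111000100000100000000 = 1851648

1851648


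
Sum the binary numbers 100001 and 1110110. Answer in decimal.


100001 + 1110110 = 10010111 = 151

151


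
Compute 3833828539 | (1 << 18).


3833828539 | (1 << 18) = 3833828539 | 262144 = 3834090683

3834090683


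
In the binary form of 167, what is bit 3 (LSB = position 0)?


0b10100111, position 3 = 0

0


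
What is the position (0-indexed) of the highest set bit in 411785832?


0b11000100010110101101001101000. Highest set bit at position 28

28


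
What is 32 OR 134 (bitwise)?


0b100000 | 0b10000110 = 0b10100110 = 166

166


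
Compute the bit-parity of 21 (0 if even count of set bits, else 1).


0b10101 has 3 ones => parity 1

1


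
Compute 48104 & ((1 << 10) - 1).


48104 & 1023 = 1000

1000


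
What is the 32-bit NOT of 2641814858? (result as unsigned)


~0b10011101011101101110010101001010 = 0b1100010100010010001101010110101 = 1653152437 (32-bit unsigned)

1653152437


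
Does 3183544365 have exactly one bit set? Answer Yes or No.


0b10111101110000010000100000101101. Multiple bits set => No

No


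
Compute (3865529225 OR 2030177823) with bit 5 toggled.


Step 1: 3865529225 | 2030177823 = 4284960671
Step 2: 4284960671 ^ (1 << 5) = 4284960671 ^ 32 = 4284960703

4284960703


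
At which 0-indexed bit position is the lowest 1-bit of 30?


0b11110. Lowest set bit at position 1

1


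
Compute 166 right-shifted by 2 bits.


0b10100110 >> 2 = 0b101001 = 41

41


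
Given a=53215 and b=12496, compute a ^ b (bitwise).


53215 ^ 12496 = 65295

65295


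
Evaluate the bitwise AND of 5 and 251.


0b101 & 0b11111011 = 0b1 = 1

1


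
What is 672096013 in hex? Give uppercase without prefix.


672096013 = 280F5F0D hex

280F5F0D


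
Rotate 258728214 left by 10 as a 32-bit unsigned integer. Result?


Rotate 0b1111011010111110000100010110 left by 10 (32-bit) = 0b10101111100001000101100000111101 = 2944686141

2944686141


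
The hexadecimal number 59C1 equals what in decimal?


59C1 hex = 22977 decimal

22977


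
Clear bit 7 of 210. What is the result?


210 & ~(1 << 7) = 82

82


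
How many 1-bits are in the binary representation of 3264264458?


0b11000010100100001011100100001010 has 12 set bits

12


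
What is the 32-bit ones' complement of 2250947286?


2250947286 ^ 4294967295 = 2044020009

2044020009


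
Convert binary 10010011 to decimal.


10010011 in decimal = 147

147


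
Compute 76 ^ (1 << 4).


76 ^ (1 << 4) = 76 ^ 16 = 92

92


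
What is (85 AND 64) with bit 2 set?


Step 1: 85 & 64 = 64
Step 2: 64 | (1 << 2) = 64 | 4 = 68

68


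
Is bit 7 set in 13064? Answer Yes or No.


0b11001100001000, bit 7 = 0. No

No


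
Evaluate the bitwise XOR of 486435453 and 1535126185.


0b11100111111100110101001111101 ^ 0b1011011100000000010101010101001 = 0b1000111011111100100000011010100 = 1199456468

1199456468


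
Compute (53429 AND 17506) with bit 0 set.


Step 1: 53429 & 17506 = 16416
Step 2: 16416 | (1 << 0) = 16416 | 1 = 16417

16417


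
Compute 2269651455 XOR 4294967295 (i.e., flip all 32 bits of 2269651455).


2269651455 ^ 4294967295 = 2025315840

2025315840


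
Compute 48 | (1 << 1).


48 | (1 << 1) = 48 | 2 = 50

50


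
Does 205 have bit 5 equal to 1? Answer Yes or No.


0b11001101, bit 5 = 0. No

No


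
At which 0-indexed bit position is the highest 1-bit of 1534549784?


0b1011011011101110101111100011000. Highest set bit at position 30

30


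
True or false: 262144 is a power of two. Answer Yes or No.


0b1000000000000000000. Only one bit set => Yes

Yes


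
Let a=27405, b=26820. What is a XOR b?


27405 ^ 26820 = 969

969


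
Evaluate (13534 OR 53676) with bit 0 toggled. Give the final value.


Step 1: 13534 | 53676 = 62974
Step 2: 62974 ^ (1 << 0) = 62974 ^ 1 = 62975

62975


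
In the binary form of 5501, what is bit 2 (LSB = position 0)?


0b1010101111101, position 2 = 1

1


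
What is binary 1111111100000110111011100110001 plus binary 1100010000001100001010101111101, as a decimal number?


1111111100000110111011100110001 + 1100010000001100001010101111101 = 11100001100010011000110010101110 = 3783888046

3783888046


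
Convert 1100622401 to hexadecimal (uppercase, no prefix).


1100622401 = 419A2A41 hex

419A2A41


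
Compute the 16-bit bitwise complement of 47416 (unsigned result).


~0b1011100100111000 = 0b100011011000111 = 18119 (16-bit unsigned)

18119


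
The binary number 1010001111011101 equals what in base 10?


1010001111011101 in decimal = 41949

41949


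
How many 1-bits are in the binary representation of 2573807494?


0b10011001011010010010111110000110 has 16 set bits

16


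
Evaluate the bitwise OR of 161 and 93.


0b10100001 | 0b1011101 = 0b11111101 = 253

253


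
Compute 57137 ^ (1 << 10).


57137 ^ (1 << 10) = 57137 ^ 1024 = 56113

56113


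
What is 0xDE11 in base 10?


DE11 hex = 56849 decimal

56849


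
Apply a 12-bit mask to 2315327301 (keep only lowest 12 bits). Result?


2315327301 & 4095 = 1861

1861


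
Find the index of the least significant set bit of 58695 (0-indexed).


0b1110010101000111. Lowest set bit at position 0

0


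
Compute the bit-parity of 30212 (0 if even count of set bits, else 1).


0b111011000000100 has 6 ones => parity 0

0


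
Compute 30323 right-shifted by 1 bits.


0b111011001110011 >> 1 = 0b11101100111001 = 15161

15161


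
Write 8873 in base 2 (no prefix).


8873 = 10001010101001 in binary

10001010101001


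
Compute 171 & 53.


0b10101011 & 0b110101 = 0b100001 = 33

33


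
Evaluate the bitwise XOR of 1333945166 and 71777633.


0b1001111100000100110001101001110 ^ 0b100010001110011110101100001 = 0b1001011110001010101111000101111 = 1271225903

1271225903


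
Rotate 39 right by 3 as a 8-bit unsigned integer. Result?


Rotate 0b100111 right by 3 (8-bit) = 0b11100100 = 228

228


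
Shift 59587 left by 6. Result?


0b1110100011000011 << 6 = 0b1110100011000011000000 = 3813568

3813568


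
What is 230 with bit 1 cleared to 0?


230 & ~(1 << 1) = 228

228


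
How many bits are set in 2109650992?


0b1111101101111101011100000110000 has 18 set bits

18


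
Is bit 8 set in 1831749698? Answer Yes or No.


0b1101101001011100100100001000010, bit 8 = 0. No

No


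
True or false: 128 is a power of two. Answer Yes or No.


0b10000000. Only one bit set => Yes

Yes


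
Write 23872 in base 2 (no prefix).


23872 = 101110101000000 in binary

101110101000000


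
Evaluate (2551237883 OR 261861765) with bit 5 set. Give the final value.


Step 1: 2551237883 | 261861765 = 2677800447
Step 2: 2677800447 | (1 << 5) = 2677800447 | 32 = 2677800447

2677800447


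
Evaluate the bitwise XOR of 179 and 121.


0b10110011 ^ 0b1111001 = 0b11001010 = 202

202


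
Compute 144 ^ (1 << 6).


144 ^ (1 << 6) = 144 ^ 64 = 208

208


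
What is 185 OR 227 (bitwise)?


0b10111001 | 0b11100011 = 0b11111011 = 251

251


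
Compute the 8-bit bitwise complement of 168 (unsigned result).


~0b10101000 = 0b1010111 = 87 (8-bit unsigned)

87


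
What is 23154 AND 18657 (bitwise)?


0b101101001110010 & 0b100100011100001 = 0b100100001100000 = 18528

18528


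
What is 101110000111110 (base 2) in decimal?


101110000111110 in decimal = 23614

23614


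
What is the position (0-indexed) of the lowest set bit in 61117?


0b1110111010111101. Lowest set bit at position 0

0


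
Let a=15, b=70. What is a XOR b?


15 ^ 70 = 73

73


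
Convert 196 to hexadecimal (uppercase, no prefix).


196 = C4 hex

C4


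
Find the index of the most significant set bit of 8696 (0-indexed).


0b10000111111000. Highest set bit at position 13

13


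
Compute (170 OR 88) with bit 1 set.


Step 1: 170 | 88 = 250
Step 2: 250 | (1 << 1) = 250 | 2 = 250

250


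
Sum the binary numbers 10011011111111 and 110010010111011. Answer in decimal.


10011011111111 + 110010010111011 = 1000101110111010 = 35770

35770


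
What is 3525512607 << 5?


0b11010010001000110000110110011111 << 5 = 0b1101001000100011000011011001111100000 = 112816403424

112816403424


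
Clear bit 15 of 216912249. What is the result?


216912249 & ~(1 << 15) = 216879481

216879481


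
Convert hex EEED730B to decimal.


EEED730B hex = 4008538891 decimal

4008538891


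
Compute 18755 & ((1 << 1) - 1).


18755 & 1 = 1

1


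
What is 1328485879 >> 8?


0b1001111001011110001010111110111 >> 8 = 0b10011110010111100010101 = 5189397

5189397


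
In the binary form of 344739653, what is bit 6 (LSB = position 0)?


0b10100100011000100111101000101, position 6 = 1

1


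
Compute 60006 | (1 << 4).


60006 | (1 << 4) = 60006 | 16 = 60022

60022


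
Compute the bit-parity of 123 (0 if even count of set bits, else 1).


0b1111011 has 6 ones => parity 0

0


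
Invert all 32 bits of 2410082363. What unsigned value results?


2410082363 ^ 4294967295 = 1884884932

1884884932


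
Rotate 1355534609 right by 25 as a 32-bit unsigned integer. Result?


Rotate 0b1010000110010111101000100010001 right by 25 (32-bit) = 0b1100101111010001000100010101000 = 1709738152

1709738152


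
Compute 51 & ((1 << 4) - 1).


51 & 15 = 3

3


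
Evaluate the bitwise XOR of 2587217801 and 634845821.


0b10011010001101011100111110001001 ^ 0b100101110101101111101001111101 = 0b10111111111000110011010111110100 = 3219338740

3219338740


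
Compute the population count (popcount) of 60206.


0b1110101100101110 has 10 set bits

10


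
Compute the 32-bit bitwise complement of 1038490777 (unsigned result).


~0b111101111001100001110010011001 = 0b11000010000110011110001101100110 = 3256476518 (32-bit unsigned)

3256476518


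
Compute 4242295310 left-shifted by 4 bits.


0b11111100110111000100101000001110 << 4 = 0b111111001101110001001010000011100000 = 67876724960

67876724960


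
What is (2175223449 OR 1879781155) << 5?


Step 1: 2175223449 | 1879781155 = 4054806459
Step 2: 4054806459 << 5 = 129753806688

129753806688


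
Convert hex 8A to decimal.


8A hex = 138 decimal

138


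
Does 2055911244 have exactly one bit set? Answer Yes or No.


0b1111010100010101011011101001100. Multiple bits set => No

No


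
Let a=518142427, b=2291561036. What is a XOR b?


518142427 ^ 2291561036 = 2524203927

2524203927


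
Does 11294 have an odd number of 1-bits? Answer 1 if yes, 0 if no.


0b10110000011110 has 7 ones => parity 1

1


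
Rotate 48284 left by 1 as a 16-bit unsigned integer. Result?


Rotate 0b1011110010011100 left by 1 (16-bit) = 0b111100100111001 = 31033

31033


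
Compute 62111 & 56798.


0b1111001010011111 & 0b1101110111011110 = 0b1101000010011110 = 53406

53406


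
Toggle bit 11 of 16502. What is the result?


16502 ^ (1 << 11) = 16502 ^ 2048 = 18550

18550


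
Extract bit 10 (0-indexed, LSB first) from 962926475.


0b111001011001010001011110001011, position 10 = 1

1


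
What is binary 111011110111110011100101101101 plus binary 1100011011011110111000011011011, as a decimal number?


111011110111110011100101101101 + 1100011011011110111000011011011 = 10011111010011101010101001001000 = 2672732744

2672732744


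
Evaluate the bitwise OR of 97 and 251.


0b1100001 | 0b11111011 = 0b11111011 = 251

251


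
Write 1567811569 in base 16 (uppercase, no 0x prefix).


1567811569 = 5D72E7F1 hex

5D72E7F1


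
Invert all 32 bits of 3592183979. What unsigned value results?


3592183979 ^ 4294967295 = 702783316

702783316


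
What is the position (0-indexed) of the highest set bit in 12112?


0b10111101010000. Highest set bit at position 13

13


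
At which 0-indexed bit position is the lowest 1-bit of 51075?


0b1100011110000011. Lowest set bit at position 0

0


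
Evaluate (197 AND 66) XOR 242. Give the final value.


Step 1: 197 & 66 = 64
Step 2: 64 ^ 242 = 178

178


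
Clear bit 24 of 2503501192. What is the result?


2503501192 & ~(1 << 24) = 2486723976

2486723976


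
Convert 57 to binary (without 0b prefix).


57 = 111001 in binary

111001


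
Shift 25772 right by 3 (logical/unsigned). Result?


0b110010010101100 >> 3 = 0b110010010101 = 3221

3221


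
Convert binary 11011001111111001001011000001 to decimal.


11011001111111001001011000001 in decimal = 457151169

457151169


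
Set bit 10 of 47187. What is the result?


47187 | (1 << 10) = 47187 | 1024 = 48211

48211


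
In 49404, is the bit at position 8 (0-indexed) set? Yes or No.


0b1100000011111100, bit 8 = 0. No

No


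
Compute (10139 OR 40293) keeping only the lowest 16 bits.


Step 1: 10139 | 40293 = 49151
Step 2: 49151 & 65535 = 49151

49151


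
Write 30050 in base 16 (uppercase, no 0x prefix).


30050 = 7562 hex

7562


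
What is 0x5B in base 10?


5B hex = 91 decimal

91


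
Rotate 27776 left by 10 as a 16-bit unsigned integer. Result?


Rotate 0b110110010000000 left by 10 (16-bit) = 0b110110010 = 434

434


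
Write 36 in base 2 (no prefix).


36 = 100100 in binary

100100


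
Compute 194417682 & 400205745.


0b1011100101101001010000010010 & 0b10111110110101010011110110001 = 0b11100100101000010000010000 = 59933712

59933712


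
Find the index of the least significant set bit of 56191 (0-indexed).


0b1101101101111111. Lowest set bit at position 0

0


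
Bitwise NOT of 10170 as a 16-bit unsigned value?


~0b10011110111010 = 0b1101100001000101 = 55365 (16-bit unsigned)

55365


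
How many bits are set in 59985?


0b1110101001010001 has 8 set bits

8


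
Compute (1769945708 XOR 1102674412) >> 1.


Step 1: 1769945708 ^ 1102674412 = 684082048
Step 2: 684082048 >> 1 = 342041024

342041024


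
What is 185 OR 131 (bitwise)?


0b10111001 | 0b10000011 = 0b10111011 = 187

187


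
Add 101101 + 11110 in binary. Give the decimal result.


101101 + 11110 = 1001011 = 75

75


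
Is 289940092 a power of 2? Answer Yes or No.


0b10001010010000010001001111100. Multiple bits set => No

No


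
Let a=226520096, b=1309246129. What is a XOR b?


226520096 ^ 1309246129 = 1133112977

1133112977


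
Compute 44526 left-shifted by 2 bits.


0b1010110111101110 << 2 = 0b101011011110111000 = 178104

178104


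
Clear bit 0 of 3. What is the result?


3 & ~(1 << 0) = 2

2


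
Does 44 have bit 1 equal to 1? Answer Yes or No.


0b101100, bit 1 = 0. No

No


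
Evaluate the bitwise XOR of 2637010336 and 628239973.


0b10011101001011011001010110100000 ^ 0b100101011100100010111001100101 = 0b10111000010111111011101111000101 = 3093281733

3093281733


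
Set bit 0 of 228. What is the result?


228 | (1 << 0) = 228 | 1 = 229

229


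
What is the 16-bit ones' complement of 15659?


15659 ^ 65535 = 49876

49876


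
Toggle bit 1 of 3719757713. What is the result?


3719757713 ^ (1 << 1) = 3719757713 ^ 2 = 3719757715

3719757715


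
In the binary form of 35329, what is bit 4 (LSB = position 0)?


0b1000101000000001, position 4 = 0

0


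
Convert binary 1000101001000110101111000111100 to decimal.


1000101001000110101111000111100 in decimal = 1159945788

1159945788


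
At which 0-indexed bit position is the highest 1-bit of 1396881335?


0b1010011010000101011011110110111. Highest set bit at position 30

30


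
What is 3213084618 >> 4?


0b10111111100000111100011111001010 >> 4 = 0b1011111110000011110001111100 = 200817788

200817788


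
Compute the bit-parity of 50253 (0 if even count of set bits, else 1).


0b1100010001001101 has 7 ones => parity 1

1


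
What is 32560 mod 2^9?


32560 & 511 = 304

304


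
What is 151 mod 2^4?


151 & 15 = 7

7


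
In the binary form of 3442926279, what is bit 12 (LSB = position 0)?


0b11001101001101101110001011000111, position 12 = 0

0


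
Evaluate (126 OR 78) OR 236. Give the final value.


Step 1: 126 | 78 = 126
Step 2: 126 | 236 = 254

254


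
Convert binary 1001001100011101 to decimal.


1001001100011101 in decimal = 37661

37661


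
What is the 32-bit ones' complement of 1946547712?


1946547712 ^ 4294967295 = 2348419583

2348419583


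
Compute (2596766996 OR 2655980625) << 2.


Step 1: 2596766996 | 2655980625 = 2664402261
Step 2: 2664402261 << 2 = 10657609044

10657609044


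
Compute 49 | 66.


0b110001 | 0b1000010 = 0b1110011 = 115

115


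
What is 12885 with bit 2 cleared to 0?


12885 & ~(1 << 2) = 12881

12881


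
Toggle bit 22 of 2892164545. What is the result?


2892164545 ^ (1 << 22) = 2892164545 ^ 4194304 = 2887970241

2887970241


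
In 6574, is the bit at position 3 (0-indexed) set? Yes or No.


0b1100110101110, bit 3 = 1. Yes

Yes


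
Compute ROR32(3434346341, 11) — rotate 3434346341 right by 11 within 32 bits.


Rotate 0b11001100101100111111011101100101 right by 11 (32-bit) = 0b11101100101110011001011001111110 = 3971585662

3971585662


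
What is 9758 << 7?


0b10011000011110 << 7 = 0b100110000111100000000 = 1249024

1249024


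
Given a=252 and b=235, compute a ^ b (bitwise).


252 ^ 235 = 23

23


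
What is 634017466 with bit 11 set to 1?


634017466 | (1 << 11) = 634017466 | 2048 = 634019514

634019514


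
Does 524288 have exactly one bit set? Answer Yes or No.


0b10000000000000000000. Only one bit set => Yes

Yes


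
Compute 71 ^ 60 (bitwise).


0b1000111 ^ 0b111100 = 0b1111011 = 123

123


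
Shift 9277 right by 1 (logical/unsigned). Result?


0b10010000111101 >> 1 = 0b1001000011110 = 4638

4638


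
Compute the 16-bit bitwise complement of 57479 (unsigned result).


~0b1110000010000111 = 0b1111101111000 = 8056 (16-bit unsigned)

8056


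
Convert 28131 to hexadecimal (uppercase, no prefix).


28131 = 6DE3 hex

6DE3


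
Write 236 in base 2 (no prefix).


236 = 11101100 in binary

11101100


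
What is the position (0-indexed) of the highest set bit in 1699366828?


0b1100101010010100100011110101100. Highest set bit at position 30

30


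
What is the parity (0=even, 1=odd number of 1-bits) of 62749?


0b1111010100011101 has 10 ones => parity 0

0


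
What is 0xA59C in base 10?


A59C hex = 42396 decimal

42396


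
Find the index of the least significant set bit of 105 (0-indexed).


0b1101001. Lowest set bit at position 0

0


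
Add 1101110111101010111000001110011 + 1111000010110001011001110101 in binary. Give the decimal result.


1101110111101010111000001110011 + 1111000010110001011001110101 = 1111110000000001000011011101000 = 2113963752

2113963752


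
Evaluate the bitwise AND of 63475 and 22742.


0b1111011111110011 & 0b101100011010110 = 0b101000011010010 = 20690

20690


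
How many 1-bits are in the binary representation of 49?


0b110001 has 3 set bits

3


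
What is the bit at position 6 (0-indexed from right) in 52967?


0b1100111011100111, position 6 = 1

1


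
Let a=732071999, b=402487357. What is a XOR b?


732071999 ^ 402487357 = 1012920322

1012920322


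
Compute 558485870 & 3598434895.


0b100001010010011101000101101110 & 0b11010110011110111100001001001111 = 0b10010011100000001001110 = 4833358

4833358


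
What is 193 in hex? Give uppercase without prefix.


193 = C1 hex

C1


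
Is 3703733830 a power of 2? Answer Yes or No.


0b11011100110000100111111001000110. Multiple bits set => No

No


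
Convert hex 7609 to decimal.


7609 hex = 30217 decimal

30217


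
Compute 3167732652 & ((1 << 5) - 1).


3167732652 & 31 = 12

12


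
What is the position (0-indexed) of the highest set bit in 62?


0b111110. Highest set bit at position 5

5


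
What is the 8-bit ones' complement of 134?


134 ^ 255 = 121

121


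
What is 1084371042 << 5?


0b1000000101000100011000001100010 << 5 = 0b100000010100010001100000110001000000 = 34699873344

34699873344


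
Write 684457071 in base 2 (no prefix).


684457071 = 101000110010111111110001101111 in binary

101000110010111111110001101111


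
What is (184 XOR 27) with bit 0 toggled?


Step 1: 184 ^ 27 = 163
Step 2: 163 ^ (1 << 0) = 163 ^ 1 = 162

162


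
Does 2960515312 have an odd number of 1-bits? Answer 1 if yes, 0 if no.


0b10110000011101011110000011110000 has 15 ones => parity 1

1


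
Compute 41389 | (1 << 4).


41389 | (1 << 4) = 41389 | 16 = 41405

41405


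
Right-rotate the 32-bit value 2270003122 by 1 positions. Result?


Rotate 0b10000111010011010111111110110010 right by 1 (32-bit) = 0b1000011101001101011111111011001 = 1135001561

1135001561


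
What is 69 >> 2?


0b1000101 >> 2 = 0b10001 = 17

17


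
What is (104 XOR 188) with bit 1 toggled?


Step 1: 104 ^ 188 = 212
Step 2: 212 ^ (1 << 1) = 212 ^ 2 = 214

214


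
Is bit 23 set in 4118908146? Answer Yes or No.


0b11110101100000011000110011110010, bit 23 = 1. Yes

Yes


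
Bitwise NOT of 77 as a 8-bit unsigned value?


~0b1001101 = 0b10110010 = 178 (8-bit unsigned)

178


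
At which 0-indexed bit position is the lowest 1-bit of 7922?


0b1111011110010. Lowest set bit at position 1

1


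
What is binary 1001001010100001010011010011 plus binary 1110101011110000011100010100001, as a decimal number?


1001001010100001010011010011 + 1110101011110000011100010100001 = 1111110101000100100110101110100 = 2124565876

2124565876


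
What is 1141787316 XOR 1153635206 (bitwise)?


0b1000100000011100100101010110100 ^ 0b1000100110000110001001110000110 = 0b110011010101100100110010 = 13457714

13457714


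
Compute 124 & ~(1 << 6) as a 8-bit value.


124 & ~(1 << 6) = 60

60


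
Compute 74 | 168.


0b1001010 | 0b10101000 = 0b11101010 = 234

234


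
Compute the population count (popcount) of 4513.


0b1000110100001 has 5 set bits

5


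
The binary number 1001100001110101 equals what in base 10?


1001100001110101 in decimal = 39029

39029


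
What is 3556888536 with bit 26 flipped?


3556888536 ^ (1 << 26) = 3556888536 ^ 67108864 = 3489779672

3489779672


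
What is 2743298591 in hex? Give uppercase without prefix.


2743298591 = A3836A1F hex

A3836A1F


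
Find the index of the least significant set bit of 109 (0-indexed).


0b1101101. Lowest set bit at position 0

0


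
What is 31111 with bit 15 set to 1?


31111 | (1 << 15) = 31111 | 32768 = 63879

63879


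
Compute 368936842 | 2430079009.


0b10101111111011000011110001010 | 0b10010000110110000001000000100001 = 0b10010101111111011001011110101011 = 2516424619

2516424619


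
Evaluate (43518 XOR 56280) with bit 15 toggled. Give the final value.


Step 1: 43518 ^ 56280 = 29222
Step 2: 29222 ^ (1 << 15) = 29222 ^ 32768 = 61990

61990


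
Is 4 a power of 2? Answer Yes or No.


0b100. Only one bit set => Yes

Yes


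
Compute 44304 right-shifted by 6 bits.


0b1010110100010000 >> 6 = 0b1010110100 = 692

692


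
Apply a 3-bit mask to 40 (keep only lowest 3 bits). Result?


40 & 7 = 0

0


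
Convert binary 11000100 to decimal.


11000100 in decimal = 196

196


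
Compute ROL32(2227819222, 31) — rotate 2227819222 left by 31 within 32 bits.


Rotate 0b10000100110010011101001011010110 left by 31 (32-bit) = 0b1000010011001001110100101101011 = 1113909611

1113909611


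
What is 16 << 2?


0b10000 << 2 = 0b1000000 = 64

64


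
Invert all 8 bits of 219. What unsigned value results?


219 ^ 255 = 36

36


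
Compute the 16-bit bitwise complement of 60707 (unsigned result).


~0b1110110100100011 = 0b1001011011100 = 4828 (16-bit unsigned)

4828


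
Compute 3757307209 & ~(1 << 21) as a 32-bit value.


3757307209 & ~(1 << 21) = 3755210057

3755210057


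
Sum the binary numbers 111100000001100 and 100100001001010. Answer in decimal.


111100000001100 + 100100001001010 = 1100000001010110 = 49238

49238


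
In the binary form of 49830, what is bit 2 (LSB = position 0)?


0b1100001010100110, position 2 = 1

1


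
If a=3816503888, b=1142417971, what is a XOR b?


3816503888 ^ 1142417971 = 2808926307

2808926307


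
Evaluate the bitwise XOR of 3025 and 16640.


0b101111010001 ^ 0b100000100000000 = 0b100101011010001 = 19153

19153


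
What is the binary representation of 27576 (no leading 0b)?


27576 = 110101110111000 in binary

110101110111000


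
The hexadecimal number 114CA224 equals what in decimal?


114CA224 hex = 290234916 decimal

290234916


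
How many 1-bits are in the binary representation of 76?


0b1001100 has 3 set bits

3


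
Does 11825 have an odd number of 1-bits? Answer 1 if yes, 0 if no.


0b10111000110001 has 7 ones => parity 1

1


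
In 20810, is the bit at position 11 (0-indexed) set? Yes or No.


0b101000101001010, bit 11 = 0. No

No


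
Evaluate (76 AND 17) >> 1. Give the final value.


Step 1: 76 & 17 = 0
Step 2: 0 >> 1 = 0

0


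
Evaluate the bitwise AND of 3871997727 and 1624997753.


0b11100110110010011111111100011111 & 0b1100000110110110111111101111001 = 0b1100000110010010111111100011001 = 1623818009

1623818009


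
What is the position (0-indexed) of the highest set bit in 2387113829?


0b10001110010010000111011101100101. Highest set bit at position 31

31


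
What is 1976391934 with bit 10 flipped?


1976391934 ^ (1 << 10) = 1976391934 ^ 1024 = 1976392958

1976392958


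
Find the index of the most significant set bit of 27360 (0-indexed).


0b110101011100000. Highest set bit at position 14

14


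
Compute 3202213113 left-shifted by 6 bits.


0b10111110110111011110010011111001 << 6 = 0b10111110110111011110010011111001000000 = 204941639232

204941639232


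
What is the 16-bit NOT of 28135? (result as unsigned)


~0b110110111100111 = 0b1001001000011000 = 37400 (16-bit unsigned)

37400


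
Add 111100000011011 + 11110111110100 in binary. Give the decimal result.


111100000011011 + 11110111110100 = 1011011000001111 = 46607

46607


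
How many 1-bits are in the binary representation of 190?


0b10111110 has 6 set bits

6


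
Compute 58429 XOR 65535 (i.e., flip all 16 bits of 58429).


58429 ^ 65535 = 7106

7106


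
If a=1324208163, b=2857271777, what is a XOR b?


1324208163 ^ 2857271777 = 3835908546

3835908546


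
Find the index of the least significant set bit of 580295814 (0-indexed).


0b100010100101101001110010000110. Lowest set bit at position 1

1


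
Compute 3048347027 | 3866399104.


0b10110101101100100001010110010011 | 0b11100110011101001001000110000000 = 0b11110111111101101001010110010011 = 4160132499

4160132499


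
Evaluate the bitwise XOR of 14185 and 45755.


0b11011101101001 ^ 0b1011001010111011 = 0b1000010111010010 = 34258

34258


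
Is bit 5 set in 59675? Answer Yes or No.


0b1110100100011011, bit 5 = 0. No

No


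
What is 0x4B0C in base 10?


4B0C hex = 19212 decimal

19212


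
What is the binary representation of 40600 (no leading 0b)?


40600 = 1001111010011000 in binary

1001111010011000


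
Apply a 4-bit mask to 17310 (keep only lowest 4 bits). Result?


17310 & 15 = 14

14


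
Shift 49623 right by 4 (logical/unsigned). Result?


0b1100000111010111 >> 4 = 0b110000011101 = 3101

3101


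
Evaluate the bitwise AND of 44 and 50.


0b101100 & 0b110010 = 0b100000 = 32

32


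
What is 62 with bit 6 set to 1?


62 | (1 << 6) = 62 | 64 = 126

126


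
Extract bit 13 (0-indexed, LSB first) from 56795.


0b1101110111011011, position 13 = 0

0


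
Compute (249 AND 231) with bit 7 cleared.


Step 1: 249 & 231 = 225
Step 2: 225 & ~(1 << 7) = 97

97


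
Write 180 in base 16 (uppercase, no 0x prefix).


180 = B4 hex

B4


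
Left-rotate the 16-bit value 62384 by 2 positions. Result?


Rotate 0b1111001110110000 left by 2 (16-bit) = 0b1100111011000011 = 52931

52931


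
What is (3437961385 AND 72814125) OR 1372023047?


Step 1: 3437961385 & 72814125 = 71499817
Step 2: 71499817 | 1372023047 = 1439131951

1439131951


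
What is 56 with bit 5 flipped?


56 ^ (1 << 5) = 56 ^ 32 = 24

24


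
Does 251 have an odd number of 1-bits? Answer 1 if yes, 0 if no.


0b11111011 has 7 ones => parity 1

1


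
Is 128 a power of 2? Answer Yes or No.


0b10000000. Only one bit set => Yes

Yes


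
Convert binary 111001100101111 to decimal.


111001100101111 in decimal = 29487

29487


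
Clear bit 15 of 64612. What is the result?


64612 & ~(1 << 15) = 31844

31844


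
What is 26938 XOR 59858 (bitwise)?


0b110100100111010 ^ 0b1110100111010010 = 0b1000000011101000 = 33000

33000


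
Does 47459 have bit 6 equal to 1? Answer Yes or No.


0b1011100101100011, bit 6 = 1. Yes

Yes


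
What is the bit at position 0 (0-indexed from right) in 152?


0b10011000, position 0 = 0

0


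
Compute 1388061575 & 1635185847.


0b1010010101111000010001110000111 & 0b1100001011101101111010010110111 = 0b1000000001101000010000010000111 = 1077158023

1077158023


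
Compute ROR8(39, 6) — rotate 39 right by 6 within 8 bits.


Rotate 0b100111 right by 6 (8-bit) = 0b10011100 = 156

156


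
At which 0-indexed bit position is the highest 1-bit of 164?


0b10100100. Highest set bit at position 7

7


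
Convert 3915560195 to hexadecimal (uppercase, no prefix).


3915560195 = E962B503 hex

E962B503


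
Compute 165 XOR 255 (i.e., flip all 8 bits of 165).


165 ^ 255 = 90

90


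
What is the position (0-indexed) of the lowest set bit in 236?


0b11101100. Lowest set bit at position 2

2


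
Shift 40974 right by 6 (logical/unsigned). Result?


0b1010000000001110 >> 6 = 0b1010000000 = 640

640


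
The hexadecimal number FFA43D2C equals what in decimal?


FFA43D2C hex = 4288953644 decimal

4288953644


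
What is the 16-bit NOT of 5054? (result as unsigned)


~0b1001110111110 = 0b1110110001000001 = 60481 (16-bit unsigned)

60481


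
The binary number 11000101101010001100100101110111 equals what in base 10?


11000101101010001100100101110111 in decimal = 3316173175

3316173175


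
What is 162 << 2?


0b10100010 << 2 = 0b1010001000 = 648

648


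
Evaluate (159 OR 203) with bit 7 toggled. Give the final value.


Step 1: 159 | 203 = 223
Step 2: 223 ^ (1 << 7) = 223 ^ 128 = 95

95


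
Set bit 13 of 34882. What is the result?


34882 | (1 << 13) = 34882 | 8192 = 43074

43074


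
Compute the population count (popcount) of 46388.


0b1011010100110100 has 8 set bits

8


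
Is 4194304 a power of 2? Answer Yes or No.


0b10000000000000000000000. Only one bit set => Yes

Yes


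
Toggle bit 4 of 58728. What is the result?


58728 ^ (1 << 4) = 58728 ^ 16 = 58744

58744


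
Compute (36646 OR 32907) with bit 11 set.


Step 1: 36646 | 32907 = 36783
Step 2: 36783 | (1 << 11) = 36783 | 2048 = 36783

36783


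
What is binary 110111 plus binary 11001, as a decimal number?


110111 + 11001 = 1010000 = 80

80


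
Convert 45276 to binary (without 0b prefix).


45276 = 1011000011011100 in binary

1011000011011100


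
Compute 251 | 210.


0b11111011 | 0b11010010 = 0b11111011 = 251

251


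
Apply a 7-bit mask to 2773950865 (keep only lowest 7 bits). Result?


2773950865 & 127 = 17

17


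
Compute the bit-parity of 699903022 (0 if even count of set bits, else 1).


0b101001101101111010110000101110 has 17 ones => parity 1

1


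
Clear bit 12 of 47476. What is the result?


47476 & ~(1 << 12) = 43380

43380


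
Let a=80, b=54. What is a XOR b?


80 ^ 54 = 102

102


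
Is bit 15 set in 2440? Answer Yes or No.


0b100110001000, bit 15 = 0. No

No


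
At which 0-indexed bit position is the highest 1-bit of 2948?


0b101110000100. Highest set bit at position 11

11


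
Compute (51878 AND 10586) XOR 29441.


Step 1: 51878 & 10586 = 2050
Step 2: 2050 ^ 29441 = 31491

31491


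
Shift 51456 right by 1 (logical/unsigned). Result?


0b1100100100000000 >> 1 = 0b110010010000000 = 25728

25728


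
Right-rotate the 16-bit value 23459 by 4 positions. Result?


Rotate 0b101101110100011 right by 4 (16-bit) = 0b11010110111010 = 13754

13754


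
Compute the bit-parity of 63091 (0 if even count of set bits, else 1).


0b1111011001110011 has 11 ones => parity 1

1


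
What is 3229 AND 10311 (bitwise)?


0b110010011101 & 0b10100001000111 = 0b100000000101 = 2053

2053


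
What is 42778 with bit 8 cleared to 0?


42778 & ~(1 << 8) = 42522

42522


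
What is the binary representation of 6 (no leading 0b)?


6 = 110 in binary

110


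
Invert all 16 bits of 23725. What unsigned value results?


23725 ^ 65535 = 41810

41810


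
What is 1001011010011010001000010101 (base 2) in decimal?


1001011010011010001000010101 in decimal = 157917717

157917717


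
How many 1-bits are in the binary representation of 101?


0b1100101 has 4 set bits

4


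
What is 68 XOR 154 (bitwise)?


0b1000100 ^ 0b10011010 = 0b11011110 = 222

222


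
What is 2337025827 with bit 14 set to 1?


2337025827 | (1 << 14) = 2337025827 | 16384 = 2337042211

2337042211


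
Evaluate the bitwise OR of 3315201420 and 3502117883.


0b11000101100110011111010110001100 | 0b11010000101111100001001111111011 = 0b11010101101111111111011111111111 = 3586127871

3586127871


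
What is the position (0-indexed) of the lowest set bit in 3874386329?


0b11100110111011100111000110011001. Lowest set bit at position 0

0


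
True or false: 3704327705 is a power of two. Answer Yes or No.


0b11011100110010111000111000011001. Multiple bits set => No

No


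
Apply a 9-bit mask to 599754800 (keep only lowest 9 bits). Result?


599754800 & 511 = 48

48


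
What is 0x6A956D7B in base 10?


6A956D7B hex = 1788177787 decimal

1788177787


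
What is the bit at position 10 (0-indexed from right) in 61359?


0b1110111110101111, position 10 = 1

1


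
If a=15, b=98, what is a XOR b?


15 ^ 98 = 109

109


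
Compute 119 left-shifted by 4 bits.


0b1110111 << 4 = 0b11101110000 = 1904

1904


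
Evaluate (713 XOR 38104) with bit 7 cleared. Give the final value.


Step 1: 713 ^ 38104 = 38417
Step 2: 38417 & ~(1 << 7) = 38417

38417
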